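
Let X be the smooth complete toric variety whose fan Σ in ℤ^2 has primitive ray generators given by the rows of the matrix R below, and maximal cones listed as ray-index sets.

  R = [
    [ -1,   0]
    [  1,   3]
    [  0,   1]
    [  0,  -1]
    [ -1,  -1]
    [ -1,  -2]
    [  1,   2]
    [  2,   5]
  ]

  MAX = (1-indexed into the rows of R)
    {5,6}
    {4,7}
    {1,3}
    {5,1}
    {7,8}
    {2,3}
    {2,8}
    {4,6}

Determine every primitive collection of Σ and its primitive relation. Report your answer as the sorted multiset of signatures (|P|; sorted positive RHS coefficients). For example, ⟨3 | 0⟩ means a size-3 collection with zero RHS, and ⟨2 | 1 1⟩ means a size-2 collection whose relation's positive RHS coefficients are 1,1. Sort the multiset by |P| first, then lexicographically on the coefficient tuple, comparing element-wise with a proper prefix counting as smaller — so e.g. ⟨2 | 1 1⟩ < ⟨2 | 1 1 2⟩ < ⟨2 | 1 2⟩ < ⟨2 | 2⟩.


|primitive collections| = 20. Relations:

  {3,4}:  v_{3} + v_{4} = 0 ; sig = ⟨2 | 0⟩
  {6,7}:  v_{6} + v_{7} = 0 ; sig = ⟨2 | 0⟩
  {1,4}:  v_{1} + v_{4} = v_{5} ; sig = ⟨2 | 1⟩
  {2,4}:  v_{2} + v_{4} = v_{7} ; sig = ⟨2 | 1⟩
  {2,6}:  v_{2} + v_{6} = v_{3} ; sig = ⟨2 | 1⟩
  {2,7}:  v_{2} + v_{7} = v_{8} ; sig = ⟨2 | 1⟩
  {3,5}:  v_{3} + v_{5} = v_{1} ; sig = ⟨2 | 1⟩
  {3,6}:  v_{3} + v_{6} = v_{5} ; sig = ⟨2 | 1⟩
  {3,7}:  v_{3} + v_{7} = v_{2} ; sig = ⟨2 | 1⟩
  {4,5}:  v_{4} + v_{5} = v_{6} ; sig = ⟨2 | 1⟩
  {5,7}:  v_{5} + v_{7} = v_{3} ; sig = ⟨2 | 1⟩
  {6,8}:  v_{6} + v_{8} = v_{2} ; sig = ⟨2 | 1⟩
  {5,8}:  v_{5} + v_{8} = v_{2} + v_{3} ; sig = ⟨2 | 1 1⟩
  {1,8}:  v_{1} + v_{8} = v_{2} + 2·v_{3} ; sig = ⟨2 | 1 2⟩
  {1,6}:  v_{1} + v_{6} = 2·v_{5} ; sig = ⟨2 | 2⟩
  {1,7}:  v_{1} + v_{7} = 2·v_{3} ; sig = ⟨2 | 2⟩
  {2,5}:  v_{2} + v_{5} = 2·v_{3} ; sig = ⟨2 | 2⟩
  {3,8}:  v_{3} + v_{8} = 2·v_{2} ; sig = ⟨2 | 2⟩
  {4,8}:  v_{4} + v_{8} = 2·v_{7} ; sig = ⟨2 | 2⟩
  {1,2}:  v_{1} + v_{2} = 3·v_{3} ; sig = ⟨2 | 3⟩

Hence PRS(X_Σ) =
    ⟨2 | 0⟩
    ⟨2 | 0⟩
    ⟨2 | 1⟩
    ⟨2 | 1⟩
    ⟨2 | 1⟩
    ⟨2 | 1⟩
    ⟨2 | 1⟩
    ⟨2 | 1⟩
    ⟨2 | 1⟩
    ⟨2 | 1⟩
    ⟨2 | 1⟩
    ⟨2 | 1⟩
    ⟨2 | 1 1⟩
    ⟨2 | 1 2⟩
    ⟨2 | 2⟩
    ⟨2 | 2⟩
    ⟨2 | 2⟩
    ⟨2 | 2⟩
    ⟨2 | 2⟩
    ⟨2 | 3⟩


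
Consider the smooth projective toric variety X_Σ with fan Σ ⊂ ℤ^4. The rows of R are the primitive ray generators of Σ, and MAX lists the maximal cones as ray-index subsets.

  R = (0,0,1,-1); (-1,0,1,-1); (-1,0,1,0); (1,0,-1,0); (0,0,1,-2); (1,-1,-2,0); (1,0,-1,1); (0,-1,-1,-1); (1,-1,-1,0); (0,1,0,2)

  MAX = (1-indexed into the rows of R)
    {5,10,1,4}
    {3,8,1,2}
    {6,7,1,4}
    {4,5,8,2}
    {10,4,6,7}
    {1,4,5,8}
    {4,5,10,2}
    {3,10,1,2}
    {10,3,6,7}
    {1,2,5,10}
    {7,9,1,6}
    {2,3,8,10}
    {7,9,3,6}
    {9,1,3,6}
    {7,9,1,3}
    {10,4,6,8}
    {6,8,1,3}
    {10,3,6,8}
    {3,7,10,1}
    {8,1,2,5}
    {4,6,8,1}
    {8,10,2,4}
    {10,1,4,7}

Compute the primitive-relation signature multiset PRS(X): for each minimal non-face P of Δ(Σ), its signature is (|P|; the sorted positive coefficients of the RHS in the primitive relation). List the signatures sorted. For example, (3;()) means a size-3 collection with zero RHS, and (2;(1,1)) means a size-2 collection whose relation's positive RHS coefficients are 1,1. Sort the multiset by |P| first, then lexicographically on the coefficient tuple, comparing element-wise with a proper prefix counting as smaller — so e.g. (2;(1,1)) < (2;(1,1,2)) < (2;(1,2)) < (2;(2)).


The 17 primitive collections of Σ (r=10, n=4):

  P={2,7}:  v_{2} + v_{7} = 0  ⟹  sig = (2;())
  P={3,4}:  v_{3} + v_{4} = 0  ⟹  sig = (2;())
  P={2,6}:  v_{2} + v_{6} = v_{8}  ⟹  sig = (2;(1))
  P={7,8}:  v_{7} + v_{8} = v_{6}  ⟹  sig = (2;(1))
  P={3,5}:  v_{3} + v_{5} = v_{1} + v_{2}  ⟹  sig = (2;(1,1))
  P={5,7}:  v_{5} + v_{7} = v_{1} + v_{4}  ⟹  sig = (2;(1,1))
  P={2,9}:  v_{2} + v_{9} = v_{1} + v_{3} + v_{6}  ⟹  sig = (2;(1,1,1))
  P={4,9}:  v_{4} + v_{9} = v_{1} + v_{6} + v_{7}  ⟹  sig = (2;(1,1,1))
  P={5,6}:  v_{5} + v_{6} = v_{1} + v_{4} + v_{8}  ⟹  sig = (2;(1,1,1))
  P={8,9}:  v_{8} + v_{9} = v_{1} + v_{3} + 2·v_{6}  ⟹  sig = (2;(1,1,2))
  P={5,9}:  v_{5} + v_{9} = 2·v_{1} + v_{6}  ⟹  sig = (2;(1,2))
  P={9,10}:  v_{9} + v_{10} = v_{3} + 2·v_{7}  ⟹  sig = (2;(1,2))
  P={1,8,10}:  v_{1} + v_{8} + v_{10} = 0  ⟹  sig = (3;())
  P={1,2,4}:  v_{1} + v_{2} + v_{4} = v_{5}  ⟹  sig = (3;(1))
  P={1,6,10}:  v_{1} + v_{6} + v_{10} = v_{7}  ⟹  sig = (3;(1))
  P={5,8,10}:  v_{5} + v_{8} + v_{10} = v_{2} + v_{4}  ⟹  sig = (3;(1,1))
  P={1,3,6,7}:  v_{1} + v_{3} + v_{6} + v_{7} = v_{9}  ⟹  sig = (4;(1))

Hence PRS(X_Σ) =
[(2;()), (2;()), (2;(1)), (2;(1)), (2;(1,1)), (2;(1,1)), (2;(1,1,1)), (2;(1,1,1)), (2;(1,1,1)), (2;(1,1,2)), (2;(1,2)), (2;(1,2)), (3;()), (3;(1)), (3;(1)), (3;(1,1)), (4;(1))]


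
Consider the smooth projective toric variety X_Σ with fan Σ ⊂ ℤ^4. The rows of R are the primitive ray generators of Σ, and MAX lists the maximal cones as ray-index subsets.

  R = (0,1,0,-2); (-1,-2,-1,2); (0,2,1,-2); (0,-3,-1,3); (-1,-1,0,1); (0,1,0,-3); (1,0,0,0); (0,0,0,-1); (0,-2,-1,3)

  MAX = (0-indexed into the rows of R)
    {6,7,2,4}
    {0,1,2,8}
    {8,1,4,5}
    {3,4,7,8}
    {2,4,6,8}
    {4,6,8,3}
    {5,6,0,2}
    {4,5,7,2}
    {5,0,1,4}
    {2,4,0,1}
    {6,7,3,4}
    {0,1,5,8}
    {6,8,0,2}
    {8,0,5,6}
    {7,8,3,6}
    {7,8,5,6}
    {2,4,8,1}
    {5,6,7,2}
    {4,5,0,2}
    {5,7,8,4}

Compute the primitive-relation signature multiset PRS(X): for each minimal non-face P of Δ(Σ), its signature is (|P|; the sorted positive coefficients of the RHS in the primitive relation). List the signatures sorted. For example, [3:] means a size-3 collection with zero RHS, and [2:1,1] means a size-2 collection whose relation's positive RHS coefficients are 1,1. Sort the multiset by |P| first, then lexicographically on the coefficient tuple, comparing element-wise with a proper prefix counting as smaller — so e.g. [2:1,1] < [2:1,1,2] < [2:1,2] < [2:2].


14 minimal non-faces of Δ(Σ) (on 9 rays):

  P = {0,7}:  v_{0} + v_{7} = v_{5}  so sig = [2:1]
  P = {1,6}:  v_{1} + v_{6} = v_{7} + v_{8}  so sig = [2:1,1]
  P = {2,3}:  v_{2} + v_{3} = v_{4} + v_{6}  so sig = [2:1,1]
  P = {1,7}:  v_{1} + v_{7} = v_{4} + v_{5} + v_{8}  so sig = [2:1,1,1]
  P = {0,3}:  v_{0} + v_{3} = 2·v_{7} + v_{8}  so sig = [2:1,2]
  P = {1,3}:  v_{1} + v_{3} = v_{4} + 2·v_{7} + 2·v_{8}  so sig = [2:1,2,2]
  P = {3,5}:  v_{3} + v_{5} = 3·v_{7} + v_{8}  so sig = [2:1,3]
  P = {2,7,8}:  v_{2} + v_{7} + v_{8} = 0  so sig = [3:]
  P = {0,4,6}:  v_{0} + v_{4} + v_{6} = v_{7}  so sig = [3:1]
  P = {0,4,8}:  v_{0} + v_{4} + v_{8} = v_{1}  so sig = [3:1]
  P = {2,5,8}:  v_{2} + v_{5} + v_{8} = v_{0}  so sig = [3:1]
  P = {1,2,5}:  v_{1} + v_{2} + v_{5} = 2·v_{0} + v_{4}  so sig = [3:1,2]
  P = {4,5,6}:  v_{4} + v_{5} + v_{6} = 2·v_{7}  so sig = [3:2]
  P = {4,6,7,8}:  v_{4} + v_{6} + v_{7} + v_{8} = v_{3}  so sig = [4:1]

so the primitive-relation signature multiset is
    [2:1]
    [2:1,1]
    [2:1,1]
    [2:1,1,1]
    [2:1,2]
    [2:1,2,2]
    [2:1,3]
    [3:]
    [3:1]
    [3:1]
    [3:1]
    [3:1,2]
    [3:2]
    [4:1]


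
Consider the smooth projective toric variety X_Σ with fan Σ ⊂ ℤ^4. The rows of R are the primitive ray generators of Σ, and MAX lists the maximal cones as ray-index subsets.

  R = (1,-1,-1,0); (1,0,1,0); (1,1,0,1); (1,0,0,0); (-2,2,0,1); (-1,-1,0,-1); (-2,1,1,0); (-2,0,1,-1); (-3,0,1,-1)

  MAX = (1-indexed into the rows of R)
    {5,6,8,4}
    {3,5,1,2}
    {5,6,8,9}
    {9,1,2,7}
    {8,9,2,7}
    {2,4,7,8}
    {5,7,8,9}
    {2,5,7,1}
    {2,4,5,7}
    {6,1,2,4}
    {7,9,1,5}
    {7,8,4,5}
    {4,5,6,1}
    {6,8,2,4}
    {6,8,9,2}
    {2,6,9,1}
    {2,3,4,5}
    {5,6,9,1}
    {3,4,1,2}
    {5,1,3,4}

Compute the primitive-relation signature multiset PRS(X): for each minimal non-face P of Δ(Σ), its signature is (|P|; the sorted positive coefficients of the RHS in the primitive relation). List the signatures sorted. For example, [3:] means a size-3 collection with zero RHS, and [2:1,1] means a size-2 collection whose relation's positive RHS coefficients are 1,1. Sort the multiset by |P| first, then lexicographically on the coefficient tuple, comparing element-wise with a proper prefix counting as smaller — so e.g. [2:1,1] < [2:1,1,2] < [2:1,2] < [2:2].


Primitive collections (12):

  P = {3,6}:  v_{3} + v_{6} = 0 — sig = [2:]
  P = {1,8}:  v_{1} + v_{8} = v_{6} — sig = [2:1]
  P = {3,9}:  v_{3} + v_{9} = v_{7} — sig = [2:1]
  P = {4,9}:  v_{4} + v_{9} = v_{8} — sig = [2:1]
  P = {6,7}:  v_{6} + v_{7} = v_{9} — sig = [2:1]
  P = {3,7}:  v_{3} + v_{7} = v_{2} + v_{5} — sig = [2:1,1]
  P = {3,8}:  v_{3} + v_{8} = v_{4} + v_{7} — sig = [2:1,1]
  P = {1,4,7}:  v_{1} + v_{4} + v_{7} = 0 — sig = [3:]
  P = {2,5,6}:  v_{2} + v_{5} + v_{6} = v_{7} — sig = [3:1]
  P = {2,5,8}:  v_{2} + v_{5} + v_{8} = v_{4} + 2·v_{7} — sig = [3:1,2]
  P = {2,5,9}:  v_{2} + v_{5} + v_{9} = 2·v_{7} — sig = [3:2]
  P = {1,2,4,5}:  v_{1} + v_{2} + v_{4} + v_{5} = v_{3} — sig = [4:1]

Hence PRS(X_Σ) =
[[2:], [2:1], [2:1], [2:1], [2:1], [2:1,1], [2:1,1], [3:], [3:1], [3:1,2], [3:2], [4:1]]


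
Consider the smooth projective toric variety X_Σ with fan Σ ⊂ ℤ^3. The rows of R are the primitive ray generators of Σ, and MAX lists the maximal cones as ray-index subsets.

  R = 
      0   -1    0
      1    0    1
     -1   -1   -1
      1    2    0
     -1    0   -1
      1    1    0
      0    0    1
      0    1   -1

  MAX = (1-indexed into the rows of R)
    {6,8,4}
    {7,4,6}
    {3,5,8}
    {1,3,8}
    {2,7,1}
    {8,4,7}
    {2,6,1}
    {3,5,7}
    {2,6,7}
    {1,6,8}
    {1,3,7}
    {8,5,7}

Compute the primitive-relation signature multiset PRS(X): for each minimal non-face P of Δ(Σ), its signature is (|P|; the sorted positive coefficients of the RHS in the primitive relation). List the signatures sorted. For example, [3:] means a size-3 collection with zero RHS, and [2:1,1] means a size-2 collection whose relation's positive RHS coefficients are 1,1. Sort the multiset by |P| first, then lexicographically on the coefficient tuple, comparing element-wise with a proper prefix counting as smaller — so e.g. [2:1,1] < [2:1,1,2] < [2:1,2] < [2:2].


14 collections generate NE(X_Σ); each relation:

  P={2,5}:  v_{2} + v_{5} = 0 — sig = [2:]
  P={1,4}:  v_{1} + v_{4} = v_{6} — sig = [2:1]
  P={1,5}:  v_{1} + v_{5} = v_{3} — sig = [2:1]
  P={2,3}:  v_{2} + v_{3} = v_{1} — sig = [2:1]
  P={2,8}:  v_{2} + v_{8} = v_{6} — sig = [2:1]
  P={3,4}:  v_{3} + v_{4} = v_{8} — sig = [2:1]
  P={5,6}:  v_{5} + v_{6} = v_{8} — sig = [2:1]
  P={3,6}:  v_{3} + v_{6} = v_{1} + v_{8} — sig = [2:1,1]
  P={2,4}:  v_{2} + v_{4} = 2·v_{6} + v_{7} — sig = [2:1,2]
  P={4,5}:  v_{4} + v_{5} = v_{7} + 2·v_{8} — sig = [2:1,2]
  P={1,7,8}:  v_{1} + v_{7} + v_{8} = 0 — sig = [3:]
  P={1,6,7}:  v_{1} + v_{6} + v_{7} = v_{2} — sig = [3:1]
  P={3,7,8}:  v_{3} + v_{7} + v_{8} = v_{5} — sig = [3:1]
  P={6,7,8}:  v_{6} + v_{7} + v_{8} = v_{4} — sig = [3:1]

so the primitive-relation signature multiset is
{ [2:],  [2:1] ×6,  [2:1,1],  [2:1,2] ×2,  [3:],  [3:1] ×3 }


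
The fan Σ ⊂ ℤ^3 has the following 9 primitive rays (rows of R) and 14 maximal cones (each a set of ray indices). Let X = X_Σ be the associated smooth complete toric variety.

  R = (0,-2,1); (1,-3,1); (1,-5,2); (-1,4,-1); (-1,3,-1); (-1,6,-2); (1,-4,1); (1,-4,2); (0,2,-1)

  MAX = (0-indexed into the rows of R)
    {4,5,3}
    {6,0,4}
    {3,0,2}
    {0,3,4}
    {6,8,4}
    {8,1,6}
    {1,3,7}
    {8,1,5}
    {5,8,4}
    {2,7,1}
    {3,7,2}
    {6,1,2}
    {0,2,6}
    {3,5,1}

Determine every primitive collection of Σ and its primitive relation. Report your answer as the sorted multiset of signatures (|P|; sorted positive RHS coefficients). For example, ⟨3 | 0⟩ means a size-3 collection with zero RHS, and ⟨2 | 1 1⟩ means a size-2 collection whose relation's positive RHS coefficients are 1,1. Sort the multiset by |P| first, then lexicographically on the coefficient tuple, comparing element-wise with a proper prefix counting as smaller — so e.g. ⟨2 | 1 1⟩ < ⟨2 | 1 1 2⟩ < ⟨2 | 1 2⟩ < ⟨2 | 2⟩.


Σ has 16 primitive collections:

  • {0,8}:  v_{0} + v_{8} = 0  ⇒ sig = ⟨2 | 0⟩
  • {1,4}:  v_{1} + v_{4} = 0  ⇒ sig = ⟨2 | 0⟩
  • {3,6}:  v_{3} + v_{6} = 0  ⇒ sig = ⟨2 | 0⟩
  • {0,1}:  v_{0} + v_{1} = v_{2}  ⇒ sig = ⟨2 | 1⟩
  • {0,5}:  v_{0} + v_{5} = v_{3}  ⇒ sig = ⟨2 | 1⟩
  • {2,4}:  v_{2} + v_{4} = v_{0}  ⇒ sig = ⟨2 | 1⟩
  • {2,8}:  v_{2} + v_{8} = v_{1}  ⇒ sig = ⟨2 | 1⟩
  • {3,8}:  v_{3} + v_{8} = v_{5}  ⇒ sig = ⟨2 | 1⟩
  • {5,6}:  v_{5} + v_{6} = v_{8}  ⇒ sig = ⟨2 | 1⟩
  • {2,5}:  v_{2} + v_{5} = v_{1} + v_{3}  ⇒ sig = ⟨2 | 1 1⟩
  • {4,7}:  v_{4} + v_{7} = v_{2} + v_{3}  ⇒ sig = ⟨2 | 1 1⟩
  • {6,7}:  v_{6} + v_{7} = v_{1} + v_{2}  ⇒ sig = ⟨2 | 1 1⟩
  • {0,7}:  v_{0} + v_{7} = 2·v_{2} + v_{3}  ⇒ sig = ⟨2 | 1 2⟩
  • {7,8}:  v_{7} + v_{8} = 2·v_{1} + v_{3}  ⇒ sig = ⟨2 | 1 2⟩
  • {5,7}:  v_{5} + v_{7} = 2·v_{1} + 2·v_{3}  ⇒ sig = ⟨2 | 2 2⟩
  • {1,2,3}:  v_{1} + v_{2} + v_{3} = v_{7}  ⇒ sig = ⟨3 | 1⟩

so the primitive-relation signature multiset is
    |P|=2: 15 collections, coeffs (), (), (), (1), (1), (1), (1), (1), (1), (1,1), (1,1), (1,1), (1,2), (1,2), (2,2)
    |P|=3: 1 collection, coeffs (1)


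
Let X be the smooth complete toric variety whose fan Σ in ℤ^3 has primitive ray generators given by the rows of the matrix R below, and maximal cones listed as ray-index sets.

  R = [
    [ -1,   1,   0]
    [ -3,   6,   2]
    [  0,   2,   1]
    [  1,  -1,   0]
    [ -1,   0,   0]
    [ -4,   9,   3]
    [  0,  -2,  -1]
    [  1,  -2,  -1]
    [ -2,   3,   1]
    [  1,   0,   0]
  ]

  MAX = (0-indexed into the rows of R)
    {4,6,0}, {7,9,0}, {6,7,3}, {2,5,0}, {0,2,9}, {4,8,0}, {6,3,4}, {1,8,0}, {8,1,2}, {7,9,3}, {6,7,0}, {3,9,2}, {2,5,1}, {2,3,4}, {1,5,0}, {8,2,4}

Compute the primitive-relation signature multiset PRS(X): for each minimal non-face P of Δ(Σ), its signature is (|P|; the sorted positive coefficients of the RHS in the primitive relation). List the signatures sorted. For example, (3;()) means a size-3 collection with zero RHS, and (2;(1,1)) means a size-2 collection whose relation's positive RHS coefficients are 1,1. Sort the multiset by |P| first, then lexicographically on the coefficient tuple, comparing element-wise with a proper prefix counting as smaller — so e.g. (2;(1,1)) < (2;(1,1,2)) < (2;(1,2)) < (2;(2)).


Σ has 24 primitive collections:

  {0,3}:  v_{0} + v_{3} = 0  ⟹  sig = (2;())
  {2,6}:  v_{2} + v_{6} = 0  ⟹  sig = (2;())
  {4,9}:  v_{4} + v_{9} = 0  ⟹  sig = (2;())
  {2,7}:  v_{2} + v_{7} = v_{9}  ⟹  sig = (2;(1))
  {4,7}:  v_{4} + v_{7} = v_{6}  ⟹  sig = (2;(1))
  {6,9}:  v_{6} + v_{9} = v_{7}  ⟹  sig = (2;(1))
  {7,8}:  v_{7} + v_{8} = v_{0}  ⟹  sig = (2;(1))
  {1,3}:  v_{1} + v_{3} = v_{2} + v_{8}  ⟹  sig = (2;(1,1))
  {1,6}:  v_{1} + v_{6} = v_{0} + v_{8}  ⟹  sig = (2;(1,1))
  {3,5}:  v_{3} + v_{5} = v_{1} + v_{2}  ⟹  sig = (2;(1,1))
  {3,8}:  v_{3} + v_{8} = v_{2} + v_{4}  ⟹  sig = (2;(1,1))
  {4,5}:  v_{4} + v_{5} = v_{1} + v_{8}  ⟹  sig = (2;(1,1))
  {5,6}:  v_{5} + v_{6} = v_{0} + v_{1}  ⟹  sig = (2;(1,1))
  {6,8}:  v_{6} + v_{8} = v_{0} + v_{4}  ⟹  sig = (2;(1,1))
  {8,9}:  v_{8} + v_{9} = v_{0} + v_{2}  ⟹  sig = (2;(1,1))
  {1,7}:  v_{1} + v_{7} = 2·v_{0} + v_{2}  ⟹  sig = (2;(1,2))
  {1,4}:  v_{1} + v_{4} = 2·v_{8}  ⟹  sig = (2;(2))
  {5,8}:  v_{5} + v_{8} = 2·v_{1}  ⟹  sig = (2;(2))
  {1,9}:  v_{1} + v_{9} = 2·v_{0} + 2·v_{2}  ⟹  sig = (2;(2,2))
  {5,7}:  v_{5} + v_{7} = 3·v_{0} + 2·v_{2}  ⟹  sig = (2;(2,3))
  {5,9}:  v_{5} + v_{9} = 3·v_{0} + 3·v_{2}  ⟹  sig = (2;(3,3))
  {0,1,2}:  v_{0} + v_{1} + v_{2} = v_{5}  ⟹  sig = (3;(1))
  {0,2,4}:  v_{0} + v_{2} + v_{4} = v_{8}  ⟹  sig = (3;(1))
  {0,2,8}:  v_{0} + v_{2} + v_{8} = v_{1}  ⟹  sig = (3;(1))

Hence PRS(X_Σ) =
[(2;()), (2;()), (2;()), (2;(1)), (2;(1)), (2;(1)), (2;(1)), (2;(1,1)), (2;(1,1)), (2;(1,1)), (2;(1,1)), (2;(1,1)), (2;(1,1)), (2;(1,1)), (2;(1,1)), (2;(1,2)), (2;(2)), (2;(2)), (2;(2,2)), (2;(2,3)), (2;(3,3)), (3;(1)), (3;(1)), (3;(1))]


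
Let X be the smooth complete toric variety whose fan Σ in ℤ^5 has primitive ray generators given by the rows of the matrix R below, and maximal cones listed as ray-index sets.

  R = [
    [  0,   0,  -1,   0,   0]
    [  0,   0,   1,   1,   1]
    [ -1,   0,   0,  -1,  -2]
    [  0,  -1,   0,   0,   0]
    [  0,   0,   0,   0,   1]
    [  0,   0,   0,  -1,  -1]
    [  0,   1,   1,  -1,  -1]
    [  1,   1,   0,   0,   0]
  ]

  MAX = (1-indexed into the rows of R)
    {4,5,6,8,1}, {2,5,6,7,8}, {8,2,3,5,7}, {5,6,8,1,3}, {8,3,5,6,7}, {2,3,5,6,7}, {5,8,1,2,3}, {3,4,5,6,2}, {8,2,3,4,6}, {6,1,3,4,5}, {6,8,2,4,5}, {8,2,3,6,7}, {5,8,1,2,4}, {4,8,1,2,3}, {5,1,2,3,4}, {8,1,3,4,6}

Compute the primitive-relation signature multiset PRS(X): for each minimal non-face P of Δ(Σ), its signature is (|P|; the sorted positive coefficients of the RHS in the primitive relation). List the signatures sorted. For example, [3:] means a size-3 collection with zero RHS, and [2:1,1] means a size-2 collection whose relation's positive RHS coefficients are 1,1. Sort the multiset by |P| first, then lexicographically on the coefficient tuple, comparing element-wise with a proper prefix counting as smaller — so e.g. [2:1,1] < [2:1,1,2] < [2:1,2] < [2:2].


5 collections generate NE(X_Σ); each relation:

  P = {1,7}:  v_{1} + v_{7} = v_{3} + v_{5} + v_{8} — sig = [2:1,1,1]
  P = {4,7}:  v_{4} + v_{7} = v_{2} + 2·v_{6} — sig = [2:1,2]
  P = {1,2,6}:  v_{1} + v_{2} + v_{6} = 0 — sig = [3:]
  P = {3,4,5,8}:  v_{3} + v_{4} + v_{5} + v_{8} = v_{6} — sig = [4:1]
  P = {2,3,5,6,8}:  v_{2} + v_{3} + v_{5} + v_{6} + v_{8} = v_{7} — sig = [5:1]

so the primitive-relation signature multiset is
    [2:1,1,1]
    [2:1,2]
    [3:]
    [4:1]
    [5:1]


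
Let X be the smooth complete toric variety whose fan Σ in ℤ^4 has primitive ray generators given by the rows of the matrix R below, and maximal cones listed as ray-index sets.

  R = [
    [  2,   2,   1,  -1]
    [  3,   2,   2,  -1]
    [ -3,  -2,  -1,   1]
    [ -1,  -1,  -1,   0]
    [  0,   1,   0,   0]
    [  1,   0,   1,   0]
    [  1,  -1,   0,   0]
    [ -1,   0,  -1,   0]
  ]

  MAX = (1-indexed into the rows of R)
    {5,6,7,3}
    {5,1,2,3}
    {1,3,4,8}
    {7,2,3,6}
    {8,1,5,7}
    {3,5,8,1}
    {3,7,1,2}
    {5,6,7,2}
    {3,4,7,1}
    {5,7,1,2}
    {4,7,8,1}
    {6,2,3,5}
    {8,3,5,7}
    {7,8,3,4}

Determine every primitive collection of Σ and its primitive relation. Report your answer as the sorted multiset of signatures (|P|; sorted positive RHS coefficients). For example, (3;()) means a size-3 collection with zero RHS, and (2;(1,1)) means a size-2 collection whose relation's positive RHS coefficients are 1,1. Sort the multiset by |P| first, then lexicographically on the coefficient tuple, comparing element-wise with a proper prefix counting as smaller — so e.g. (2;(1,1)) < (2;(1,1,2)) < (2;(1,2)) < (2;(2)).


9 minimal non-faces of Δ(Σ) (on 8 rays):

  P={6,8}:  v_{6} + v_{8} = 0 ; sig = (2;())
  P={1,6}:  v_{1} + v_{6} = v_{2} ; sig = (2;(1))
  P={2,8}:  v_{2} + v_{8} = v_{1} ; sig = (2;(1))
  P={4,5}:  v_{4} + v_{5} = v_{8} ; sig = (2;(1))
  P={4,6}:  v_{4} + v_{6} = v_{1} + v_{3} + v_{7} ; sig = (2;(1,1,1))
  P={2,4}:  v_{2} + v_{4} = 2·v_{1} + v_{3} + v_{7} ; sig = (2;(1,1,2))
  P={1,3,5,7}:  v_{1} + v_{3} + v_{5} + v_{7} = 0 ; sig = (4;())
  P={1,3,7,8}:  v_{1} + v_{3} + v_{7} + v_{8} = v_{4} ; sig = (4;(1))
  P={2,3,5,7}:  v_{2} + v_{3} + v_{5} + v_{7} = v_{6} ; sig = (4;(1))

Signatures (|P|; sorted positive RHS coefficients), sorted:
    |P|=2: 6 collections, coeffs (), (1), (1), (1), (1,1,1), (1,1,2)
    |P|=4: 3 collections, coeffs (), (1), (1)


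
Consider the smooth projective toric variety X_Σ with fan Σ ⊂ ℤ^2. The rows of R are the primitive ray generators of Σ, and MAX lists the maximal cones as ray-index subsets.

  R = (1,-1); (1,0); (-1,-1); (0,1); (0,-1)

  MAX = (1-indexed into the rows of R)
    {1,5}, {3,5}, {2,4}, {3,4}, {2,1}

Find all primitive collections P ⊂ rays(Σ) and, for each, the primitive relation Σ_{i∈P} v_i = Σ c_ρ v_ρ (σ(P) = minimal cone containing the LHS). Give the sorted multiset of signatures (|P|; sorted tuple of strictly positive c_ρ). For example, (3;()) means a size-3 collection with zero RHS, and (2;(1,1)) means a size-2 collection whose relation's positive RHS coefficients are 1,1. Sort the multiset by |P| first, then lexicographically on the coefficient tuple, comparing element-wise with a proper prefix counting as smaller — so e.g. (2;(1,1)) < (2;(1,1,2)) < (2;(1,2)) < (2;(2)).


|primitive collections| = 5. Relations:

  P={4,5}:  v_{4} + v_{5} = 0 ; sig = (2;())
  P={1,4}:  v_{1} + v_{4} = v_{2} ; sig = (2;(1))
  P={2,3}:  v_{2} + v_{3} = v_{5} ; sig = (2;(1))
  P={2,5}:  v_{2} + v_{5} = v_{1} ; sig = (2;(1))
  P={1,3}:  v_{1} + v_{3} = 2·v_{5} ; sig = (2;(2))

so the primitive-relation signature multiset is
[(2;()), (2;(1)), (2;(1)), (2;(1)), (2;(2))]


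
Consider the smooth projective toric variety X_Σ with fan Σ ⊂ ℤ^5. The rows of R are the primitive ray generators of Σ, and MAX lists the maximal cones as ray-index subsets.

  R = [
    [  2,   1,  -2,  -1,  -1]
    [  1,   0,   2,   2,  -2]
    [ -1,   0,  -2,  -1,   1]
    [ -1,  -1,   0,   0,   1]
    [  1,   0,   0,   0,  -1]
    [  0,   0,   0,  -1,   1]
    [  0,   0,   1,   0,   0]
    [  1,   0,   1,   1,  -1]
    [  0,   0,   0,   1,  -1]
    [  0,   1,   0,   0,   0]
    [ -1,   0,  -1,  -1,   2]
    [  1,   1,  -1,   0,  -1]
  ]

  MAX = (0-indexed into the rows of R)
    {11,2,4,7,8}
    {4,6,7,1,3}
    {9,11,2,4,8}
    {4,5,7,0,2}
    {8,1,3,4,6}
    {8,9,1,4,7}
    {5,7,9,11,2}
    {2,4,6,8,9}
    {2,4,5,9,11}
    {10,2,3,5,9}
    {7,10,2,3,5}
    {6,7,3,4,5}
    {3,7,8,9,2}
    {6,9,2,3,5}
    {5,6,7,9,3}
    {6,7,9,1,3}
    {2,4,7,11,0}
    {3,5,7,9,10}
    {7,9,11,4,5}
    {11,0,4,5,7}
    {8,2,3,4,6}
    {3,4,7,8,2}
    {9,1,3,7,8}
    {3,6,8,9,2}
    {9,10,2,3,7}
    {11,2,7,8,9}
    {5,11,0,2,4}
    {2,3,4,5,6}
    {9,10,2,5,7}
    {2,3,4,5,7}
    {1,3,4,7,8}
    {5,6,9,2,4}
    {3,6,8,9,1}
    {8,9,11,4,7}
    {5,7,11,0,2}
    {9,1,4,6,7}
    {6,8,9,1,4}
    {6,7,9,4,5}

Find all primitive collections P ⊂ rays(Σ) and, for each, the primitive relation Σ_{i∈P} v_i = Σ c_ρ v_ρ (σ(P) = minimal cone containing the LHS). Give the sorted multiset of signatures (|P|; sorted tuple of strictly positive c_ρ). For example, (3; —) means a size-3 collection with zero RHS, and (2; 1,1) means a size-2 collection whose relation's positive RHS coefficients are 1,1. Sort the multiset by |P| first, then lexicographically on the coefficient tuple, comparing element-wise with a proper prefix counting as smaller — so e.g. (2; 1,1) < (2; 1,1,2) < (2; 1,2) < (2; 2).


23 collections generate NE(X_Σ); each relation:

  • {5,8}:  v_{5} + v_{8} = 0  ⟹  sig = (2; —)
  • {1,2}:  v_{1} + v_{2} = v_{8}  ⟹  sig = (2; 1)
  • {1,5}:  v_{1} + v_{5} = v_{6} + v_{7}  ⟹  sig = (2; 1,1)
  • {3,11}:  v_{3} + v_{11} = v_{2} + v_{7}  ⟹  sig = (2; 1,1)
  • {6,11}:  v_{6} + v_{11} = v_{4} + v_{9}  ⟹  sig = (2; 1,1)
  • {0,1}:  v_{0} + v_{1} = v_{4} + v_{7} + v_{11}  ⟹  sig = (2; 1,1,1)
  • {0,6}:  v_{0} + v_{6} = v_{4} + v_{5} + v_{11}  ⟹  sig = (2; 1,1,1)
  • {1,10}:  v_{1} + v_{10} = v_{3} + v_{7} + v_{9}  ⟹  sig = (2; 1,1,1)
  • {4,10}:  v_{4} + v_{10} = v_{2} + v_{5} + v_{7}  ⟹  sig = (2; 1,1,1)
  • {6,10}:  v_{6} + v_{10} = v_{3} + v_{5} + v_{9}  ⟹  sig = (2; 1,1,1)
  • {0,8}:  v_{0} + v_{8} = v_{2} + v_{4} + v_{7} + v_{11}  ⟹  sig = (2; 1,1,1,1)
  • {1,11}:  v_{1} + v_{11} = v_{4} + v_{7} + v_{8} + v_{9}  ⟹  sig = (2; 1,1,1,1)
  • {8,10}:  v_{8} + v_{10} = v_{2} + v_{3} + v_{7} + v_{9}  ⟹  sig = (2; 1,1,1,1)
  • {0,3}:  v_{0} + v_{3} = 2·v_{2} + v_{4} + v_{5} + 2·v_{7}  ⟹  sig = (2; 1,1,2,2)
  • {10,11}:  v_{10} + v_{11} = 2·v_{2} + v_{5} + 2·v_{7} + v_{9}  ⟹  sig = (2; 1,1,2,2)
  • {0,9}:  v_{0} + v_{9} = v_{5} + 2·v_{11}  ⟹  sig = (2; 1,2)
  • {0,10}:  v_{0} + v_{10} = 2·v_{2} + 2·v_{5} + 2·v_{7} + v_{11}  ⟹  sig = (2; 1,2,2,2)
  • {2,6,7}:  v_{2} + v_{6} + v_{7} = 0  ⟹  sig = (3; —)
  • {3,4,9}:  v_{3} + v_{4} + v_{9} = 0  ⟹  sig = (3; —)
  • {6,7,8}:  v_{6} + v_{7} + v_{8} = v_{1}  ⟹  sig = (3; 1)
  • {2,4,7,9}:  v_{2} + v_{4} + v_{7} + v_{9} = v_{11}  ⟹  sig = (4; 1)
  • {2,3,5,7,9}:  v_{2} + v_{3} + v_{5} + v_{7} + v_{9} = v_{10}  ⟹  sig = (5; 1)
  • {2,4,5,7,11}:  v_{2} + v_{4} + v_{5} + v_{7} + v_{11} = v_{0}  ⟹  sig = (5; 1)

Hence PRS(X_Σ) =
    |P|=2: 17 collections, coeffs (), (1), (1,1), (1,1), (1,1), (1,1,1), (1,1,1), (1,1,1), (1,1,1), (1,1,1), (1,1,1,1), (1,1,1,1), (1,1,1,1), (1,1,2,2), (1,1,2,2), (1,2), (1,2,2,2)
    |P|=3: 3 collections, coeffs (), (), (1)
    |P|=4: 1 collection, coeffs (1)
    |P|=5: 2 collections, coeffs (1), (1)


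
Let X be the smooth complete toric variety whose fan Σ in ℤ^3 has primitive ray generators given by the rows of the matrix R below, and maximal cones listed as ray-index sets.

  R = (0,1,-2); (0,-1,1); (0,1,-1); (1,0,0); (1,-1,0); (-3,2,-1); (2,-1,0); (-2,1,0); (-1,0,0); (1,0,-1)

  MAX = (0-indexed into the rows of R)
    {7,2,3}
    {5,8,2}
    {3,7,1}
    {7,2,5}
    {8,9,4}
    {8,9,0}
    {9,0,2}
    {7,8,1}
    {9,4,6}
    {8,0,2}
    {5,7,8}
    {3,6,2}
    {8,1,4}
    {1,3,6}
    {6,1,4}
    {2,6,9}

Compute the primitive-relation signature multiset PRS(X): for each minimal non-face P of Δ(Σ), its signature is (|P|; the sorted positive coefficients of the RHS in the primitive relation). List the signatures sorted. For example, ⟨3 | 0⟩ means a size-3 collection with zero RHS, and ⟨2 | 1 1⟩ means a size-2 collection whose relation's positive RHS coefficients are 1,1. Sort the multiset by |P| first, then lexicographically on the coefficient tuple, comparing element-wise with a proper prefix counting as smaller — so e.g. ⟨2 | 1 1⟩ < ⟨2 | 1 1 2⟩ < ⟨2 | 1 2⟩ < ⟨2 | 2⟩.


|primitive collections| = 23. Relations:

  {1,2}:  v_{1} + v_{2} = 0  so sig = ⟨2 | 0⟩
  {3,8}:  v_{3} + v_{8} = 0  so sig = ⟨2 | 0⟩
  {6,7}:  v_{6} + v_{7} = 0  so sig = ⟨2 | 0⟩
  {1,9}:  v_{1} + v_{9} = v_{4}  so sig = ⟨2 | 1⟩
  {2,4}:  v_{2} + v_{4} = v_{9}  so sig = ⟨2 | 1⟩
  {3,4}:  v_{3} + v_{4} = v_{6}  so sig = ⟨2 | 1⟩
  {4,7}:  v_{4} + v_{7} = v_{8}  so sig = ⟨2 | 1⟩
  {6,8}:  v_{6} + v_{8} = v_{4}  so sig = ⟨2 | 1⟩
  {0,1}:  v_{0} + v_{1} = v_{8} + v_{9}  so sig = ⟨2 | 1 1⟩
  {0,3}:  v_{0} + v_{3} = v_{2} + v_{9}  so sig = ⟨2 | 1 1⟩
  {1,5}:  v_{1} + v_{5} = v_{7} + v_{8}  so sig = ⟨2 | 1 1⟩
  {3,5}:  v_{3} + v_{5} = v_{2} + v_{7}  so sig = ⟨2 | 1 1⟩
  {3,9}:  v_{3} + v_{9} = v_{2} + v_{6}  so sig = ⟨2 | 1 1⟩
  {5,6}:  v_{5} + v_{6} = v_{2} + v_{8}  so sig = ⟨2 | 1 1⟩
  {7,9}:  v_{7} + v_{9} = v_{2} + v_{8}  so sig = ⟨2 | 1 1⟩
  {0,4}:  v_{0} + v_{4} = v_{8} + 2·v_{9}  so sig = ⟨2 | 1 2⟩
  {4,5}:  v_{4} + v_{5} = v_{2} + 2·v_{8}  so sig = ⟨2 | 1 2⟩
  {0,6}:  v_{0} + v_{6} = 2·v_{9}  so sig = ⟨2 | 2⟩
  {0,7}:  v_{0} + v_{7} = 2·v_{2} + 2·v_{8}  so sig = ⟨2 | 2 2⟩
  {5,9}:  v_{5} + v_{9} = 2·v_{2} + 2·v_{8}  so sig = ⟨2 | 2 2⟩
  {0,5}:  v_{0} + v_{5} = 3·v_{2} + 3·v_{8}  so sig = ⟨2 | 3 3⟩
  {2,7,8}:  v_{2} + v_{7} + v_{8} = v_{5}  so sig = ⟨3 | 1⟩
  {2,8,9}:  v_{2} + v_{8} + v_{9} = v_{0}  so sig = ⟨3 | 1⟩

Sorted signature multiset PRS(X):
    |P|=2: 21 collections, coeffs (), (), (), (1), (1), (1), (1), (1), (1,1), (1,1), (1,1), (1,1), (1,1), (1,1), (1,1), (1,2), (1,2), (2), (2,2), (2,2), (3,3)
    |P|=3: 2 collections, coeffs (1), (1)


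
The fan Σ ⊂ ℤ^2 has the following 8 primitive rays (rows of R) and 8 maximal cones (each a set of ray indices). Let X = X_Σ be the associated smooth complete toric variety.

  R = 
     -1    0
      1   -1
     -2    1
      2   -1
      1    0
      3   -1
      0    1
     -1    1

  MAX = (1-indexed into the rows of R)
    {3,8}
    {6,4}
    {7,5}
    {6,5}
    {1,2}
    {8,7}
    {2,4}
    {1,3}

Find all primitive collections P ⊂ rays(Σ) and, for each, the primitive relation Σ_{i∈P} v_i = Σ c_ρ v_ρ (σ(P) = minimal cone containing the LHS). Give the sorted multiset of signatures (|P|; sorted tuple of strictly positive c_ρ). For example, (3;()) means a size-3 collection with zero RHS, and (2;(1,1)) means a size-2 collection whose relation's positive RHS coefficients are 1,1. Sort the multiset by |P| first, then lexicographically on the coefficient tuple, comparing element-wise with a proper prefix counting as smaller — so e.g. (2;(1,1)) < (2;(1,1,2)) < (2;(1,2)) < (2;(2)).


Primitive collections (20):

  {1,5}:  v_{1} + v_{5} = 0  so sig = (2;())
  {2,8}:  v_{2} + v_{8} = 0  so sig = (2;())
  {3,4}:  v_{3} + v_{4} = 0  so sig = (2;())
  {1,4}:  v_{1} + v_{4} = v_{2}  so sig = (2;(1))
  {1,6}:  v_{1} + v_{6} = v_{4}  so sig = (2;(1))
  {1,7}:  v_{1} + v_{7} = v_{8}  so sig = (2;(1))
  {1,8}:  v_{1} + v_{8} = v_{3}  so sig = (2;(1))
  {2,3}:  v_{2} + v_{3} = v_{1}  so sig = (2;(1))
  {2,5}:  v_{2} + v_{5} = v_{4}  so sig = (2;(1))
  {2,7}:  v_{2} + v_{7} = v_{5}  so sig = (2;(1))
  {3,5}:  v_{3} + v_{5} = v_{8}  so sig = (2;(1))
  {3,6}:  v_{3} + v_{6} = v_{5}  so sig = (2;(1))
  {4,5}:  v_{4} + v_{5} = v_{6}  so sig = (2;(1))
  {4,8}:  v_{4} + v_{8} = v_{5}  so sig = (2;(1))
  {5,8}:  v_{5} + v_{8} = v_{7}  so sig = (2;(1))
  {2,6}:  v_{2} + v_{6} = 2·v_{4}  so sig = (2;(2))
  {3,7}:  v_{3} + v_{7} = 2·v_{8}  so sig = (2;(2))
  {4,7}:  v_{4} + v_{7} = 2·v_{5}  so sig = (2;(2))
  {6,8}:  v_{6} + v_{8} = 2·v_{5}  so sig = (2;(2))
  {6,7}:  v_{6} + v_{7} = 3·v_{5}  so sig = (2;(3))

so the primitive-relation signature multiset is
{ (2;()) ×3,  (2;(1)) ×12,  (2;(2)) ×4,  (2;(3)) }


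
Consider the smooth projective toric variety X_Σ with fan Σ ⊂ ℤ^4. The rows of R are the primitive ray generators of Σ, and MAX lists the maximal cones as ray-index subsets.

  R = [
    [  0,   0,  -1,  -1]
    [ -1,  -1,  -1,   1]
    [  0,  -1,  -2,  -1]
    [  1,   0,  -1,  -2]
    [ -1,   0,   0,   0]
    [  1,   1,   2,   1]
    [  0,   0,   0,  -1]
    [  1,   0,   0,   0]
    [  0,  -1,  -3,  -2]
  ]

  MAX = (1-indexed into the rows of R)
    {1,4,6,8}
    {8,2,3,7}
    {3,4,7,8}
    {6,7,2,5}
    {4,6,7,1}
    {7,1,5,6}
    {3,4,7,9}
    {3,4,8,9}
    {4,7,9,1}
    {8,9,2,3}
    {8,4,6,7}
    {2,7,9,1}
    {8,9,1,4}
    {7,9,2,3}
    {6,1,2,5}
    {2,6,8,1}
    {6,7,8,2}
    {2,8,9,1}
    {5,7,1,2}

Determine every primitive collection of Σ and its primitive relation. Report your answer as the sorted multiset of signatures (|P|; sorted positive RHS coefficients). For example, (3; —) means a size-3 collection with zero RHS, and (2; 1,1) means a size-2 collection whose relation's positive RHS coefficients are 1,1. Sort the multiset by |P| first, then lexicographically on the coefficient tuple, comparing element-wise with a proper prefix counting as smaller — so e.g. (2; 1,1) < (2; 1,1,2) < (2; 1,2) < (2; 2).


Σ has 11 primitive collections:

  P={5,8}:  v_{5} + v_{8} = 0  →  sig = (2; —)
  P={1,3}:  v_{1} + v_{3} = v_{9}  →  sig = (2; 1)
  P={2,4}:  v_{2} + v_{4} = v_{3}  →  sig = (2; 1)
  P={3,6}:  v_{3} + v_{6} = v_{8}  →  sig = (2; 1)
  P={4,5}:  v_{4} + v_{5} = v_{1} + v_{7}  →  sig = (2; 1,1)
  P={6,9}:  v_{6} + v_{9} = v_{1} + v_{8}  →  sig = (2; 1,1)
  P={3,5}:  v_{3} + v_{5} = v_{1} + v_{2} + v_{7}  →  sig = (2; 1,1,1)
  P={5,9}:  v_{5} + v_{9} = 2·v_{1} + v_{2} + v_{7}  →  sig = (2; 1,1,2)
  P={1,7,8}:  v_{1} + v_{7} + v_{8} = v_{4}  →  sig = (3; 1)
  P={7,8,9}:  v_{7} + v_{8} + v_{9} = v_{3} + v_{4}  →  sig = (3; 1,1)
  P={1,2,6,7}:  v_{1} + v_{2} + v_{6} + v_{7} = 0  →  sig = (4; —)

Signatures (|P|; sorted positive RHS coefficients), sorted:
[(2; —), (2; 1), (2; 1), (2; 1), (2; 1,1), (2; 1,1), (2; 1,1,1), (2; 1,1,2), (3; 1), (3; 1,1), (4; —)]


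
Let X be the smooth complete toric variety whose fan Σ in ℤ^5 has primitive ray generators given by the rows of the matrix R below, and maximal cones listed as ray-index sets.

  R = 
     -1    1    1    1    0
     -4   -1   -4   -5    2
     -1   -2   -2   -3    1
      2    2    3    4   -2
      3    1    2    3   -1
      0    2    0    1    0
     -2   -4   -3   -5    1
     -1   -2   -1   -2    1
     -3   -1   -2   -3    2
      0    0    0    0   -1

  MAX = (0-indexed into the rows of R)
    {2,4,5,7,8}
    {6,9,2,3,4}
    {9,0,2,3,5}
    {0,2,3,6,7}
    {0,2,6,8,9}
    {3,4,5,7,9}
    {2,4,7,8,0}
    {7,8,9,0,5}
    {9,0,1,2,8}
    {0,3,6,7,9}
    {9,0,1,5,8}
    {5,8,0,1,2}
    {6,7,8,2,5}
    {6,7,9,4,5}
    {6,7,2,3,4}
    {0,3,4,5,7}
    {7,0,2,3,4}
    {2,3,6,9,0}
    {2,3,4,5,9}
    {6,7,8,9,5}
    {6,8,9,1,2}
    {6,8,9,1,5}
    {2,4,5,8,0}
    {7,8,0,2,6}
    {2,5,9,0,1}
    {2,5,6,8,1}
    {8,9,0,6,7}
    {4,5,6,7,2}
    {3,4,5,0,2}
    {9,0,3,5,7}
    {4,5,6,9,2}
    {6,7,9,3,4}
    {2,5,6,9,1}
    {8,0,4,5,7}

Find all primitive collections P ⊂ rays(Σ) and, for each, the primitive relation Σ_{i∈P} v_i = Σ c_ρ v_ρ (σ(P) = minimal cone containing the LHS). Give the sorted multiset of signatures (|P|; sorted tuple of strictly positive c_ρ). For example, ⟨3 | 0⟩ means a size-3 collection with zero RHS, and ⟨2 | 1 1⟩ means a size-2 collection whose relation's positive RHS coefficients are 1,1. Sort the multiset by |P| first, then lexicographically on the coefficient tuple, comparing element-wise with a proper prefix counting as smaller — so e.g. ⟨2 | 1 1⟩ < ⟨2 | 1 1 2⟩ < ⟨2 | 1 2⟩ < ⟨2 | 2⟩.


Minimal non-faces — 15 found among 10 rays, 34 max cones:

  P = {3,8}:  v_{3} + v_{8} = v_{0}  ⇒ sig = ⟨2 | 1⟩
  P = {1,4}:  v_{1} + v_{4} = v_{2} + v_{5}  ⇒ sig = ⟨2 | 1 1⟩
  P = {1,7}:  v_{1} + v_{7} = v_{5} + v_{6} + v_{8}  ⇒ sig = ⟨2 | 1 1 1⟩
  P = {1,3}:  v_{1} + v_{3} = v_{0} + v_{2} + v_{5} + v_{9}  ⇒ sig = ⟨2 | 1 1 1 1⟩
  P = {4,8,9}:  v_{4} + v_{8} + v_{9} = 0  ⇒ sig = ⟨3 | 0⟩
  P = {0,4,9}:  v_{0} + v_{4} + v_{9} = v_{3}  ⇒ sig = ⟨3 | 1⟩
  P = {2,7,9}:  v_{2} + v_{7} + v_{9} = v_{6}  ⇒ sig = ⟨3 | 1⟩
  P = {3,5,6}:  v_{3} + v_{5} + v_{6} = v_{9}  ⇒ sig = ⟨3 | 1⟩
  P = {0,5,6}:  v_{0} + v_{5} + v_{6} = v_{8} + v_{9}  ⇒ sig = ⟨3 | 1 1⟩
  P = {4,6,8}:  v_{4} + v_{6} + v_{8} = v_{2} + v_{7}  ⇒ sig = ⟨3 | 1 1⟩
  P = {0,4,6}:  v_{0} + v_{4} + v_{6} = v_{2} + v_{3} + v_{7}  ⇒ sig = ⟨3 | 1 1 1⟩
  P = {0,1,6}:  v_{0} + v_{1} + v_{6} = v_{2} + 2·v_{8} + 2·v_{9}  ⇒ sig = ⟨3 | 1 2 2⟩
  P = {2,3,5,7}:  v_{2} + v_{3} + v_{5} + v_{7} = 0  ⇒ sig = ⟨4 | 0⟩
  P = {0,2,5,7}:  v_{0} + v_{2} + v_{5} + v_{7} = v_{8}  ⇒ sig = ⟨4 | 1⟩
  P = {2,5,8,9}:  v_{2} + v_{5} + v_{8} + v_{9} = v_{1}  ⇒ sig = ⟨4 | 1⟩

Hence PRS(X_Σ) =
{ ⟨2 | 1⟩,  ⟨2 | 1 1⟩,  ⟨2 | 1 1 1⟩,  ⟨2 | 1 1 1 1⟩,  ⟨3 | 0⟩,  ⟨3 | 1⟩ ×3,  ⟨3 | 1 1⟩ ×2,  ⟨3 | 1 1 1⟩,  ⟨3 | 1 2 2⟩,  ⟨4 | 0⟩,  ⟨4 | 1⟩ ×2 }


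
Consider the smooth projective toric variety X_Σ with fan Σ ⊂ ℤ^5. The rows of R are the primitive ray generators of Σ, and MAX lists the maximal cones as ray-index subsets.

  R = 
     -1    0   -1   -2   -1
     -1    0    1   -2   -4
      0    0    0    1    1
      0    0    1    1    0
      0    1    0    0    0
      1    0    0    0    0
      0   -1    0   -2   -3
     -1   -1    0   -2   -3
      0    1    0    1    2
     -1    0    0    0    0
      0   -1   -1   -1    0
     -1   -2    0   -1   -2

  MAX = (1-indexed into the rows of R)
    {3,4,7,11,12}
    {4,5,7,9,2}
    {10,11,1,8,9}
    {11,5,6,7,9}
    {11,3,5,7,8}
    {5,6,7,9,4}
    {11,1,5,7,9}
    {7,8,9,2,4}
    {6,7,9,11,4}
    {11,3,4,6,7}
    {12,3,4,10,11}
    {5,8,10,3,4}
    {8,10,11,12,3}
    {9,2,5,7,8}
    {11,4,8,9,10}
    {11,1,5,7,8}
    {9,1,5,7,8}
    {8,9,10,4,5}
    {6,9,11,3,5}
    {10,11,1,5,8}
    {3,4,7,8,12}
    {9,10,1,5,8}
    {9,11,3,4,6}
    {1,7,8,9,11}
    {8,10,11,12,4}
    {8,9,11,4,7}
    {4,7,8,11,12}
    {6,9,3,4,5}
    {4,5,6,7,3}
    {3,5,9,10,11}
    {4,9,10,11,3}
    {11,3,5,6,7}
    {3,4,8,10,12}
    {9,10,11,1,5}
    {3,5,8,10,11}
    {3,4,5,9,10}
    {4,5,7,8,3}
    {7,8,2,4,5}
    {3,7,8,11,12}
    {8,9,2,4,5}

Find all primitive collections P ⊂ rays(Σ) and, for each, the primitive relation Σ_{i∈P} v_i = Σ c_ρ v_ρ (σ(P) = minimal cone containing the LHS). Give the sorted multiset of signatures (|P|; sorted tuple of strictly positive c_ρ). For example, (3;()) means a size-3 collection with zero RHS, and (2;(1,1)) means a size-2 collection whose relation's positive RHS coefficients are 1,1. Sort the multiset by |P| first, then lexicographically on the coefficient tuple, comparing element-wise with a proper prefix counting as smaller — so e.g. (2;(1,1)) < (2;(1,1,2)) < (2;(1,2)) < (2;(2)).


The 22 primitive collections of Σ (r=12, n=5):

  {6,10}:  v_{6} + v_{10} = 0  ⇒ sig = (2;())
  {6,8}:  v_{6} + v_{8} = v_{7}  ⇒ sig = (2;(1))
  {7,10}:  v_{7} + v_{10} = v_{8}  ⇒ sig = (2;(1))
  {1,4}:  v_{1} + v_{4} = v_{8} + v_{9}  ⇒ sig = (2;(1,1))
  {5,12}:  v_{5} + v_{12} = v_{3} + v_{8}  ⇒ sig = (2;(1,1))
  {1,3}:  v_{1} + v_{3} = v_{5} + v_{10} + v_{11}  ⇒ sig = (2;(1,1,1))
  {1,12}:  v_{1} + v_{12} = v_{8} + v_{10} + v_{11}  ⇒ sig = (2;(1,1,1))
  {2,3}:  v_{2} + v_{3} = v_{4} + v_{5} + v_{8}  ⇒ sig = (2;(1,1,1))
  {2,11}:  v_{2} + v_{11} = v_{7} + v_{8} + v_{9}  ⇒ sig = (2;(1,1,1))
  {9,12}:  v_{9} + v_{12} = v_{4} + v_{10} + v_{11}  ⇒ sig = (2;(1,1,1))
  {1,6}:  v_{1} + v_{6} = v_{5} + v_{7} + v_{9} + v_{11}  ⇒ sig = (2;(1,1,1,1))
  {6,12}:  v_{6} + v_{12} = v_{3} + v_{4} + v_{7} + v_{11}  ⇒ sig = (2;(1,1,1,1))
  {2,6}:  v_{2} + v_{6} = v_{4} + v_{5} + 2·v_{7} + v_{9}  ⇒ sig = (2;(1,1,1,2))
  {2,10}:  v_{2} + v_{10} = v_{4} + v_{5} + 2·v_{8} + v_{9}  ⇒ sig = (2;(1,1,1,2))
  {1,2}:  v_{1} + v_{2} = v_{5} + v_{7} + 2·v_{8} + 2·v_{9}  ⇒ sig = (2;(1,1,2,2))
  {2,12}:  v_{2} + v_{12} = v_{4} + 2·v_{8}  ⇒ sig = (2;(1,2))
  {3,7,9}:  v_{3} + v_{7} + v_{9} = 0  ⇒ sig = (3;())
  {4,5,11}:  v_{4} + v_{5} + v_{11} = 0  ⇒ sig = (3;())
  {3,8,9}:  v_{3} + v_{8} + v_{9} = v_{10}  ⇒ sig = (3;(1))
  {3,4,8,11}:  v_{3} + v_{4} + v_{8} + v_{11} = v_{12}  ⇒ sig = (4;(1))
  {5,8,9,11}:  v_{5} + v_{8} + v_{9} + v_{11} = v_{1}  ⇒ sig = (4;(1))
  {4,5,7,8,9}:  v_{4} + v_{5} + v_{7} + v_{8} + v_{9} = v_{2}  ⇒ sig = (5;(1))

so the primitive-relation signature multiset is
    (2;())
    (2;(1))
    (2;(1))
    (2;(1,1))
    (2;(1,1))
    (2;(1,1,1))
    (2;(1,1,1))
    (2;(1,1,1))
    (2;(1,1,1))
    (2;(1,1,1))
    (2;(1,1,1,1))
    (2;(1,1,1,1))
    (2;(1,1,1,2))
    (2;(1,1,1,2))
    (2;(1,1,2,2))
    (2;(1,2))
    (3;())
    (3;())
    (3;(1))
    (4;(1))
    (4;(1))
    (5;(1))


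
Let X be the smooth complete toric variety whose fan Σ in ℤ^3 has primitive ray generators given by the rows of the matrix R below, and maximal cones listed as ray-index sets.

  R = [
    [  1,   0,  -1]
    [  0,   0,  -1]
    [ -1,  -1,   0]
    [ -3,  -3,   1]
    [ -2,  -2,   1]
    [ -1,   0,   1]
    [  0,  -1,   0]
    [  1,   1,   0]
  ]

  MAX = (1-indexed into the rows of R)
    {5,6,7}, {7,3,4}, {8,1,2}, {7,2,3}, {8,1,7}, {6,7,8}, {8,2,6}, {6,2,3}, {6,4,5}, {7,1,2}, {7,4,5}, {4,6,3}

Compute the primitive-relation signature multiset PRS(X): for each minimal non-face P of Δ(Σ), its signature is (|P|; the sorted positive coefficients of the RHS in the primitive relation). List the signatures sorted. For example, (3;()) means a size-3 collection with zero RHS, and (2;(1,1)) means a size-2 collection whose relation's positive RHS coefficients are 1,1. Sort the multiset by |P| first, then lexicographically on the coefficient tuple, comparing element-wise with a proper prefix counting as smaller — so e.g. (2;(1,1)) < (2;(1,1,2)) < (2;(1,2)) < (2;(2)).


The 14 primitive collections of Σ (r=8, n=3):

  P = {1,6}:  v_{1} + v_{6} = 0  ⇒ sig = (2;())
  P = {3,8}:  v_{3} + v_{8} = 0  ⇒ sig = (2;())
  P = {3,5}:  v_{3} + v_{5} = v_{4}  ⇒ sig = (2;(1))
  P = {4,8}:  v_{4} + v_{8} = v_{5}  ⇒ sig = (2;(1))
  P = {1,3}:  v_{1} + v_{3} = v_{2} + v_{7}  ⇒ sig = (2;(1,1))
  P = {1,5}:  v_{1} + v_{5} = v_{3} + v_{7}  ⇒ sig = (2;(1,1))
  P = {5,8}:  v_{5} + v_{8} = v_{6} + v_{7}  ⇒ sig = (2;(1,1))
  P = {1,4}:  v_{1} + v_{4} = 2·v_{3} + v_{7}  ⇒ sig = (2;(1,2))
  P = {2,5}:  v_{2} + v_{5} = 2·v_{3}  ⇒ sig = (2;(2))
  P = {2,4}:  v_{2} + v_{4} = 3·v_{3}  ⇒ sig = (2;(3))
  P = {2,6,7}:  v_{2} + v_{6} + v_{7} = v_{3}  ⇒ sig = (3;(1))
  P = {2,7,8}:  v_{2} + v_{7} + v_{8} = v_{1}  ⇒ sig = (3;(1))
  P = {3,6,7}:  v_{3} + v_{6} + v_{7} = v_{5}  ⇒ sig = (3;(1))
  P = {4,6,7}:  v_{4} + v_{6} + v_{7} = 2·v_{5}  ⇒ sig = (3;(2))

Sorted signature multiset PRS(X):
[(2;()), (2;()), (2;(1)), (2;(1)), (2;(1,1)), (2;(1,1)), (2;(1,1)), (2;(1,2)), (2;(2)), (2;(3)), (3;(1)), (3;(1)), (3;(1)), (3;(2))]
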